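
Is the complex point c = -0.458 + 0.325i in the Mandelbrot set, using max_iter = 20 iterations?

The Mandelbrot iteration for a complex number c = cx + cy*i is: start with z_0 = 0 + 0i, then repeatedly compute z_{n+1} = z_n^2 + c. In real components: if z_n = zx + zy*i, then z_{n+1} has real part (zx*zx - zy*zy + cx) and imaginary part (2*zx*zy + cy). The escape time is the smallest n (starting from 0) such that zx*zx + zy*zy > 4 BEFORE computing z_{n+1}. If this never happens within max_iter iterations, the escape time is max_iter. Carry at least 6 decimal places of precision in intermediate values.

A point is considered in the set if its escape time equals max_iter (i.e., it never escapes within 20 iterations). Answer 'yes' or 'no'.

Answer: yes

Derivation:
z_0 = 0 + 0i, c = -0.4580 + 0.3250i
Iter 1: z = -0.4580 + 0.3250i, |z|^2 = 0.3154
Iter 2: z = -0.3539 + 0.0273i, |z|^2 = 0.1260
Iter 3: z = -0.3335 + 0.3057i, |z|^2 = 0.2047
Iter 4: z = -0.4402 + 0.1211i, |z|^2 = 0.2084
Iter 5: z = -0.2789 + 0.2184i, |z|^2 = 0.1255
Iter 6: z = -0.4279 + 0.2032i, |z|^2 = 0.2244
Iter 7: z = -0.3162 + 0.1511i, |z|^2 = 0.1228
Iter 8: z = -0.3809 + 0.2294i, |z|^2 = 0.1977
Iter 9: z = -0.3656 + 0.1502i, |z|^2 = 0.1562
Iter 10: z = -0.3469 + 0.2152i, |z|^2 = 0.1666
Iter 11: z = -0.3839 + 0.1757i, |z|^2 = 0.1783
Iter 12: z = -0.3415 + 0.1901i, |z|^2 = 0.1527
Iter 13: z = -0.3775 + 0.1952i, |z|^2 = 0.1806
Iter 14: z = -0.3536 + 0.1776i, |z|^2 = 0.1566
Iter 15: z = -0.3645 + 0.1994i, |z|^2 = 0.1726
Iter 16: z = -0.3649 + 0.1796i, |z|^2 = 0.1654
Iter 17: z = -0.3571 + 0.1939i, |z|^2 = 0.1651
Iter 18: z = -0.3681 + 0.1865i, |z|^2 = 0.1702
Iter 19: z = -0.3573 + 0.1877i, |z|^2 = 0.1629
Did not escape in 20 iterations → in set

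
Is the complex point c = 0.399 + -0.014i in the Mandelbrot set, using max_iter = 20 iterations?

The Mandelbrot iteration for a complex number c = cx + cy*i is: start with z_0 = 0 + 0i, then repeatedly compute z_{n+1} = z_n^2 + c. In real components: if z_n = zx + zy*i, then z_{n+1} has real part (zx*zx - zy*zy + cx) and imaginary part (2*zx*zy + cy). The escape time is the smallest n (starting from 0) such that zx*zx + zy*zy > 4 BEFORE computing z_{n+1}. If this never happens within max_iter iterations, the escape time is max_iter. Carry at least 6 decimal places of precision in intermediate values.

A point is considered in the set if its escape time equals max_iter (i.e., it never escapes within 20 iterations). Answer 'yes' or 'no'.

Answer: no

Derivation:
z_0 = 0 + 0i, c = 0.3990 + -0.0140i
Iter 1: z = 0.3990 + -0.0140i, |z|^2 = 0.1594
Iter 2: z = 0.5580 + -0.0252i, |z|^2 = 0.3120
Iter 3: z = 0.7097 + -0.0421i, |z|^2 = 0.5055
Iter 4: z = 0.9010 + -0.0737i, |z|^2 = 0.8172
Iter 5: z = 1.2053 + -0.1469i, |z|^2 = 1.4743
Iter 6: z = 1.8301 + -0.3681i, |z|^2 = 3.4848
Iter 7: z = 3.6129 + -1.3613i, |z|^2 = 14.9057
Escaped at iteration 7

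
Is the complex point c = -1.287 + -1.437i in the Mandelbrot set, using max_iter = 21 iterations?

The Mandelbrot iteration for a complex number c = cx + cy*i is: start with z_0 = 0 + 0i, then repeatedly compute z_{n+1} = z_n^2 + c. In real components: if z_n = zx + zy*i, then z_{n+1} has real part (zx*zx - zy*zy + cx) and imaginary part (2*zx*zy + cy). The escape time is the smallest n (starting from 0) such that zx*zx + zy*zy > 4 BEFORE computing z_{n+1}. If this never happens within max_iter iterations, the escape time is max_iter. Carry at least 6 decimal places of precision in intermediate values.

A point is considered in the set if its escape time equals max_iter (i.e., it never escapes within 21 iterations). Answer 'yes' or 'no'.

Answer: no

Derivation:
z_0 = 0 + 0i, c = -1.2870 + -1.4370i
Iter 1: z = -1.2870 + -1.4370i, |z|^2 = 3.7213
Iter 2: z = -1.6956 + 2.2618i, |z|^2 = 7.9910
Escaped at iteration 2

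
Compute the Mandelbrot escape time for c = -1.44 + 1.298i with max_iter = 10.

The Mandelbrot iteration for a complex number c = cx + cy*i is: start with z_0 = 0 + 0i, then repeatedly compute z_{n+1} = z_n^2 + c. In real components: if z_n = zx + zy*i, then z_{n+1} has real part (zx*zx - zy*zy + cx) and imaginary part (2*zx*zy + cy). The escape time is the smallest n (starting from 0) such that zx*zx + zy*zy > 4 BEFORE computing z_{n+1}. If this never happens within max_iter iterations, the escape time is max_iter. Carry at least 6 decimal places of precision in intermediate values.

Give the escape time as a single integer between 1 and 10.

Answer: 2

Derivation:
z_0 = 0 + 0i, c = -1.4400 + 1.2980i
Iter 1: z = -1.4400 + 1.2980i, |z|^2 = 3.7584
Iter 2: z = -1.0512 + -2.4402i, |z|^2 = 7.0598
Escaped at iteration 2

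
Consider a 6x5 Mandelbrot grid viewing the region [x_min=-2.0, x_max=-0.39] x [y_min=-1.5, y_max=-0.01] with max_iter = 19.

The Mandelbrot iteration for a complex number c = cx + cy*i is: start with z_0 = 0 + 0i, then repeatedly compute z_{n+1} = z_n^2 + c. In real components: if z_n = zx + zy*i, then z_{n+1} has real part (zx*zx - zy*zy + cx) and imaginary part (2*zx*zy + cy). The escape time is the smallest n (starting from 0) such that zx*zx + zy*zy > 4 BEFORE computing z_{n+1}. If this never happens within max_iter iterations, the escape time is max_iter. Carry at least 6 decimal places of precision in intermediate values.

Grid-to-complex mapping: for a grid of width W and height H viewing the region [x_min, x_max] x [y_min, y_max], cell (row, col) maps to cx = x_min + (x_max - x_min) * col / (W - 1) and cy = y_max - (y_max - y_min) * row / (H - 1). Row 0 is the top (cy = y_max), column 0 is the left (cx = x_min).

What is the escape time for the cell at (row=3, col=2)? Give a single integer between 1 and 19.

z_0 = 0 + 0i, c = -1.3560 + -1.1275i
Iter 1: z = -1.3560 + -1.1275i, |z|^2 = 3.1100
Iter 2: z = -0.7885 + 1.9303i, |z|^2 = 4.3477
Escaped at iteration 2

Answer: 2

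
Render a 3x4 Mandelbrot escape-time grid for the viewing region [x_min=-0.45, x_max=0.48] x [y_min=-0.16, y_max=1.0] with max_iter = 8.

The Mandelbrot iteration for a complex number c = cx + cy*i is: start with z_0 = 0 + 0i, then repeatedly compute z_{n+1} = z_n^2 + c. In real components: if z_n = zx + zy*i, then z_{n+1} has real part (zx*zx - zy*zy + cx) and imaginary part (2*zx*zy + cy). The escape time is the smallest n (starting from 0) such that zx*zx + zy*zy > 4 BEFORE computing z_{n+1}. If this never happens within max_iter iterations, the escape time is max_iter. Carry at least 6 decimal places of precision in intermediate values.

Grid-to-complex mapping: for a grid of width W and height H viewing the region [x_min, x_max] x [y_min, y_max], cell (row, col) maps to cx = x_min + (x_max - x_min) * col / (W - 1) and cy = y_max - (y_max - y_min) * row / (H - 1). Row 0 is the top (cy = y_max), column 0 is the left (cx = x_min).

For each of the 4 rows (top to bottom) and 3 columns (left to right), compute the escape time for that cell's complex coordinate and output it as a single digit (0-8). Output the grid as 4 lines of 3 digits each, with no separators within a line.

Answer: 463
885
886
885

Derivation:
(row=0, col=0): c = -0.4500 + 1.0000i → escape time 4
(row=0, col=1): c = 0.0150 + 1.0000i → escape time 6
(row=0, col=2): c = 0.4800 + 1.0000i → escape time 3
(row=1, col=0): c = -0.4500 + 0.6133i → escape time 8
(row=1, col=1): c = 0.0150 + 0.6133i → escape time 8
(row=1, col=2): c = 0.4800 + 0.6133i → escape time 5
(row=2, col=0): c = -0.4500 + 0.2267i → escape time 8
(row=2, col=1): c = 0.0150 + 0.2267i → escape time 8
(row=2, col=2): c = 0.4800 + 0.2267i → escape time 6
(row=3, col=0): c = -0.4500 + -0.1600i → escape time 8
(row=3, col=1): c = 0.0150 + -0.1600i → escape time 8
(row=3, col=2): c = 0.4800 + -0.1600i → escape time 5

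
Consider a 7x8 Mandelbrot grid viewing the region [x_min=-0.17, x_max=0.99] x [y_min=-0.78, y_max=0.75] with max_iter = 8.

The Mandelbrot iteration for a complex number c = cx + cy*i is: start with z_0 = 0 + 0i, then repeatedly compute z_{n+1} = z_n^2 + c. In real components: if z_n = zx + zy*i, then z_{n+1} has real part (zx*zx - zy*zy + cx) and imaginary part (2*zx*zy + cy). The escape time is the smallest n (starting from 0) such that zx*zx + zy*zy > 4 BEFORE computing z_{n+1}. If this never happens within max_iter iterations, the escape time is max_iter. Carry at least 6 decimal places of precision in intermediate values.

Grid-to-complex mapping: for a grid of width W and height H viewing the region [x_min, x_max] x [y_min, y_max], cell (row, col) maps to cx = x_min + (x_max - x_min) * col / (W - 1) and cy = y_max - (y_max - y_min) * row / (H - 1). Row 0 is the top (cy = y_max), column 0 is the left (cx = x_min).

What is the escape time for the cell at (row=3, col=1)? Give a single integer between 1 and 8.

z_0 = 0 + 0i, c = 0.0233 + 0.0943i
Iter 1: z = 0.0233 + 0.0943i, |z|^2 = 0.0094
Iter 2: z = 0.0150 + 0.0987i, |z|^2 = 0.0100
Iter 3: z = 0.0138 + 0.0972i, |z|^2 = 0.0096
Iter 4: z = 0.0141 + 0.0970i, |z|^2 = 0.0096
Iter 5: z = 0.0141 + 0.0970i, |z|^2 = 0.0096
Iter 6: z = 0.0141 + 0.0970i, |z|^2 = 0.0096
Iter 7: z = 0.0141 + 0.0970i, |z|^2 = 0.0096

Answer: 8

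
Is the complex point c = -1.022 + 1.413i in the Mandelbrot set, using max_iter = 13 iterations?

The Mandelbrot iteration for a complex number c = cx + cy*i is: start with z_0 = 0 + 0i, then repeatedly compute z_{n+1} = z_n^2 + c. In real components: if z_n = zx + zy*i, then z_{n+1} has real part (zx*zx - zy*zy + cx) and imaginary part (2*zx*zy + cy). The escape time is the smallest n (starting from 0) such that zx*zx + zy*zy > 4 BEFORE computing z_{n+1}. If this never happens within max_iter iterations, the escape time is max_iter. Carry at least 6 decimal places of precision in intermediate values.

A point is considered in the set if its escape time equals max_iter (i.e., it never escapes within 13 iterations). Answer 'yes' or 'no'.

z_0 = 0 + 0i, c = -1.0220 + 1.4130i
Iter 1: z = -1.0220 + 1.4130i, |z|^2 = 3.0411
Iter 2: z = -1.9741 + -1.4752i, |z|^2 = 6.0731
Escaped at iteration 2

Answer: no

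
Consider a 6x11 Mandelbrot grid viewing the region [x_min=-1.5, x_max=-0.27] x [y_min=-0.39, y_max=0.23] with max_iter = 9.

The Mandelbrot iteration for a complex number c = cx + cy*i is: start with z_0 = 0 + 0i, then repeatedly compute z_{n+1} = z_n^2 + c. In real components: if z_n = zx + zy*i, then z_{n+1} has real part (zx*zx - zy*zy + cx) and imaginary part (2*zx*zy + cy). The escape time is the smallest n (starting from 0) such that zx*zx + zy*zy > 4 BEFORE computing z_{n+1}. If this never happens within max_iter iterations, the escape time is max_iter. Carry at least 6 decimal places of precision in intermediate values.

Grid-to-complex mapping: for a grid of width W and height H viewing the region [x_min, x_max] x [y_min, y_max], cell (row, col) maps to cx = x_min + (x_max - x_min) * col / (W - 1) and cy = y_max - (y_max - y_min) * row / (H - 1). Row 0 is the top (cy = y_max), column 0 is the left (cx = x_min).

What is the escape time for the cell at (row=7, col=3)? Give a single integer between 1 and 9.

z_0 = 0 + 0i, c = -0.7620 + -0.2040i
Iter 1: z = -0.7620 + -0.2040i, |z|^2 = 0.6223
Iter 2: z = -0.2230 + 0.1069i, |z|^2 = 0.0611
Iter 3: z = -0.7237 + -0.2517i, |z|^2 = 0.5871
Iter 4: z = -0.3016 + 0.1603i, |z|^2 = 0.1166
Iter 5: z = -0.6967 + -0.3007i, |z|^2 = 0.5758
Iter 6: z = -0.3670 + 0.2150i, |z|^2 = 0.1809
Iter 7: z = -0.6736 + -0.3618i, |z|^2 = 0.5846
Iter 8: z = -0.4392 + 0.2833i, |z|^2 = 0.2732

Answer: 9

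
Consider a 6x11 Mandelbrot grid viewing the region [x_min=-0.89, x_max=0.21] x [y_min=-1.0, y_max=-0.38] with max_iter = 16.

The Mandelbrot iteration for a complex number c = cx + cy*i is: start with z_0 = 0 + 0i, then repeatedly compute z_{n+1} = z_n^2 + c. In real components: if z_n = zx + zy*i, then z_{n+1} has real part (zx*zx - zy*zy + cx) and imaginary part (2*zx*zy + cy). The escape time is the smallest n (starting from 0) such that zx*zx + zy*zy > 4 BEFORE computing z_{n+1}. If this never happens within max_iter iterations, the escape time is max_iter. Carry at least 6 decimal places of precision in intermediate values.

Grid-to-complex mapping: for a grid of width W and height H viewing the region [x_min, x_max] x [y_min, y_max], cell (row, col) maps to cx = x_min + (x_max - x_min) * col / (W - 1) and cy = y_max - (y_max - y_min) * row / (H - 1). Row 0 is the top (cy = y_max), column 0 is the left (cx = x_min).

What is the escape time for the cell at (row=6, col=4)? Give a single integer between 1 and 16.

Answer: 16

Derivation:
z_0 = 0 + 0i, c = -0.0100 + -0.7520i
Iter 1: z = -0.0100 + -0.7520i, |z|^2 = 0.5656
Iter 2: z = -0.5754 + -0.7370i, |z|^2 = 0.8742
Iter 3: z = -0.2220 + 0.0961i, |z|^2 = 0.0585
Iter 4: z = 0.0301 + -0.7947i, |z|^2 = 0.6324
Iter 5: z = -0.6406 + -0.7998i, |z|^2 = 1.0500
Iter 6: z = -0.2393 + 0.2727i, |z|^2 = 0.1316
Iter 7: z = -0.0271 + -0.8825i, |z|^2 = 0.7795
Iter 8: z = -0.7880 + -0.7042i, |z|^2 = 1.1169
Iter 9: z = 0.1151 + 0.3578i, |z|^2 = 0.1413
Iter 10: z = -0.1248 + -0.6696i, |z|^2 = 0.4639
Iter 11: z = -0.4428 + -0.5849i, |z|^2 = 0.5382
Iter 12: z = -0.1560 + -0.2340i, |z|^2 = 0.0791
Iter 13: z = -0.0404 + -0.6790i, |z|^2 = 0.4626
Iter 14: z = -0.4694 + -0.6971i, |z|^2 = 0.7063
Iter 15: z = -0.2757 + -0.0976i, |z|^2 = 0.0855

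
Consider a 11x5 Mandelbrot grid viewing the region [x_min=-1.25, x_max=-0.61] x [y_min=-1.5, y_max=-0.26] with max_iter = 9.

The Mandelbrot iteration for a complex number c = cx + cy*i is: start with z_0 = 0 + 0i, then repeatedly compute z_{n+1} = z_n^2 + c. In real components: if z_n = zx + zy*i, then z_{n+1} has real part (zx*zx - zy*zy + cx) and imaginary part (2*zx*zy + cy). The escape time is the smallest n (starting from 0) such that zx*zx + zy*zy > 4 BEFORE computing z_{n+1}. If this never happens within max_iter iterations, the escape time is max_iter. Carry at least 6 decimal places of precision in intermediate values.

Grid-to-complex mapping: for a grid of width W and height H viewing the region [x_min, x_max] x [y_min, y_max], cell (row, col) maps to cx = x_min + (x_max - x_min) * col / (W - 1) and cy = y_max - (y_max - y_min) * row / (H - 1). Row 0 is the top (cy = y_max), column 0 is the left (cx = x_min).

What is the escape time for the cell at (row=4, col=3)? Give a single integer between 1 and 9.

z_0 = 0 + 0i, c = -1.0580 + -1.5000i
Iter 1: z = -1.0580 + -1.5000i, |z|^2 = 3.3694
Iter 2: z = -2.1886 + 1.6740i, |z|^2 = 7.5924
Escaped at iteration 2

Answer: 2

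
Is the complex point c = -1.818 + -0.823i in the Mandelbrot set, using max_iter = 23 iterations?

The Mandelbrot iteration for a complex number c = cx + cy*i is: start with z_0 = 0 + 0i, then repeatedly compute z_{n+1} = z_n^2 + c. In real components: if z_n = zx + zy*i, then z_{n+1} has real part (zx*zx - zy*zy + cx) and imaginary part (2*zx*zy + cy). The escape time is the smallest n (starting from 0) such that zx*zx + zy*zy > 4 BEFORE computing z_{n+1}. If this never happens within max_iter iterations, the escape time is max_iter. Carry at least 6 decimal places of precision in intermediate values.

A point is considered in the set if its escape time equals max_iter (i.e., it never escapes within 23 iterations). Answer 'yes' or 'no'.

z_0 = 0 + 0i, c = -1.8180 + -0.8230i
Iter 1: z = -1.8180 + -0.8230i, |z|^2 = 3.9825
Iter 2: z = 0.8098 + 2.1694i, |z|^2 = 5.3622
Escaped at iteration 2

Answer: no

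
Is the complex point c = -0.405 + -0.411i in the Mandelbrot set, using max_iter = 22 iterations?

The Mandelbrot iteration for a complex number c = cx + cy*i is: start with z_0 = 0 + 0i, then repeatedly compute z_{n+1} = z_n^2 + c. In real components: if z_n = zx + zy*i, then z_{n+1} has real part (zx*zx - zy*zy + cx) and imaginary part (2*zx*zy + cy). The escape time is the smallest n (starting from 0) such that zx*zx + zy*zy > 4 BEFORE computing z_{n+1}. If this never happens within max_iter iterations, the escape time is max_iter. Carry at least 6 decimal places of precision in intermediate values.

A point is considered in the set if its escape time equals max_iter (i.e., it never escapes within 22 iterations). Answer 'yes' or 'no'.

Answer: yes

Derivation:
z_0 = 0 + 0i, c = -0.4050 + -0.4110i
Iter 1: z = -0.4050 + -0.4110i, |z|^2 = 0.3329
Iter 2: z = -0.4099 + -0.0781i, |z|^2 = 0.1741
Iter 3: z = -0.2431 + -0.3470i, |z|^2 = 0.1795
Iter 4: z = -0.4663 + -0.2423i, |z|^2 = 0.2762
Iter 5: z = -0.2463 + -0.1850i, |z|^2 = 0.0949
Iter 6: z = -0.3786 + -0.3199i, |z|^2 = 0.2456
Iter 7: z = -0.3640 + -0.1688i, |z|^2 = 0.1610
Iter 8: z = -0.3010 + -0.2881i, |z|^2 = 0.1736
Iter 9: z = -0.3974 + -0.2376i, |z|^2 = 0.2144
Iter 10: z = -0.3035 + -0.2222i, |z|^2 = 0.1415
Iter 11: z = -0.3623 + -0.2761i, |z|^2 = 0.2075
Iter 12: z = -0.3500 + -0.2109i, |z|^2 = 0.1670
Iter 13: z = -0.3270 + -0.2633i, |z|^2 = 0.1763
Iter 14: z = -0.3674 + -0.2388i, |z|^2 = 0.1920
Iter 15: z = -0.3270 + -0.2355i, |z|^2 = 0.1624
Iter 16: z = -0.3535 + -0.2570i, |z|^2 = 0.1910
Iter 17: z = -0.3460 + -0.2293i, |z|^2 = 0.1723
Iter 18: z = -0.3378 + -0.2523i, |z|^2 = 0.1778
Iter 19: z = -0.3545 + -0.2405i, |z|^2 = 0.1835
Iter 20: z = -0.3372 + -0.2405i, |z|^2 = 0.1715
Iter 21: z = -0.3491 + -0.2488i, |z|^2 = 0.1838
Did not escape in 22 iterations → in set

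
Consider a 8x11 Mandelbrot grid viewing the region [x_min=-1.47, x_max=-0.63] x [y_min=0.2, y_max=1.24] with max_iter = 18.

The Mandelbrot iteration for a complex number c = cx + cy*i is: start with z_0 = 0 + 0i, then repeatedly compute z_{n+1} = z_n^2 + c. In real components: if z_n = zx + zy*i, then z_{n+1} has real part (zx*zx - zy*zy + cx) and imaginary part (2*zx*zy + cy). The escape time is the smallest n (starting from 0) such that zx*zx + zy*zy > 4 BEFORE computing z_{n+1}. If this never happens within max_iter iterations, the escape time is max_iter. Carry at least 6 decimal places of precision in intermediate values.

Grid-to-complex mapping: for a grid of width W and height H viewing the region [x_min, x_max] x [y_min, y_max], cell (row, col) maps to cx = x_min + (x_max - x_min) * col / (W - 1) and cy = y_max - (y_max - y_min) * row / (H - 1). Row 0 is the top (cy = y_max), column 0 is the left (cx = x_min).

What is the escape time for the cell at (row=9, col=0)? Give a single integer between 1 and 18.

z_0 = 0 + 0i, c = -1.4700 + 0.3040i
Iter 1: z = -1.4700 + 0.3040i, |z|^2 = 2.2533
Iter 2: z = 0.5985 + -0.5898i, |z|^2 = 0.7060
Iter 3: z = -1.4596 + -0.4019i, |z|^2 = 2.2921
Iter 4: z = 0.4990 + 1.4773i, |z|^2 = 2.4315
Iter 5: z = -3.4035 + 1.7783i, |z|^2 = 14.7462
Escaped at iteration 5

Answer: 5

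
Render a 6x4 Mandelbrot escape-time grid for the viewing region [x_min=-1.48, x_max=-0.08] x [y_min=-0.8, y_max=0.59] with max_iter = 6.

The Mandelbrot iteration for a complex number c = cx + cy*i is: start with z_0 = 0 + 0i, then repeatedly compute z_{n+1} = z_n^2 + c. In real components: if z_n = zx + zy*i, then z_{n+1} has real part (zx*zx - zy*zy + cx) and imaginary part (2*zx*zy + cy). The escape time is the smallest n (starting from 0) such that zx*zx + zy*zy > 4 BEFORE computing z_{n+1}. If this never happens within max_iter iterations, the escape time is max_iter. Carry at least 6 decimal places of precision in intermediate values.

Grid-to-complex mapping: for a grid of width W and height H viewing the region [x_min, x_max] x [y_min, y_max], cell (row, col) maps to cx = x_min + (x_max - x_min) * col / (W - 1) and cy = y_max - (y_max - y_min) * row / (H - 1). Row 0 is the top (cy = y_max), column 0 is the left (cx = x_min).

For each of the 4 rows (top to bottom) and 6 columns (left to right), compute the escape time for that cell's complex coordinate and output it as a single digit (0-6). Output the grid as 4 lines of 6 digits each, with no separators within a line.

(row=0, col=0): c = -1.4800 + 0.5900i → escape time 3
(row=0, col=1): c = -1.2000 + 0.5900i → escape time 3
(row=0, col=2): c = -0.9200 + 0.5900i → escape time 5
(row=0, col=3): c = -0.6400 + 0.5900i → escape time 6
(row=0, col=4): c = -0.3600 + 0.5900i → escape time 6
(row=0, col=5): c = -0.0800 + 0.5900i → escape time 6
(row=1, col=0): c = -1.4800 + 0.1267i → escape time 6
(row=1, col=1): c = -1.2000 + 0.1267i → escape time 6
(row=1, col=2): c = -0.9200 + 0.1267i → escape time 6
(row=1, col=3): c = -0.6400 + 0.1267i → escape time 6
(row=1, col=4): c = -0.3600 + 0.1267i → escape time 6
(row=1, col=5): c = -0.0800 + 0.1267i → escape time 6
(row=2, col=0): c = -1.4800 + -0.3367i → escape time 5
(row=2, col=1): c = -1.2000 + -0.3367i → escape time 6
(row=2, col=2): c = -0.9200 + -0.3367i → escape time 6
(row=2, col=3): c = -0.6400 + -0.3367i → escape time 6
(row=2, col=4): c = -0.3600 + -0.3367i → escape time 6
(row=2, col=5): c = -0.0800 + -0.3367i → escape time 6
(row=3, col=0): c = -1.4800 + -0.8000i → escape time 3
(row=3, col=1): c = -1.2000 + -0.8000i → escape time 3
(row=3, col=2): c = -0.9200 + -0.8000i → escape time 4
(row=3, col=3): c = -0.6400 + -0.8000i → escape time 4
(row=3, col=4): c = -0.3600 + -0.8000i → escape time 6
(row=3, col=5): c = -0.0800 + -0.8000i → escape time 6

Answer: 335666
666666
566666
334466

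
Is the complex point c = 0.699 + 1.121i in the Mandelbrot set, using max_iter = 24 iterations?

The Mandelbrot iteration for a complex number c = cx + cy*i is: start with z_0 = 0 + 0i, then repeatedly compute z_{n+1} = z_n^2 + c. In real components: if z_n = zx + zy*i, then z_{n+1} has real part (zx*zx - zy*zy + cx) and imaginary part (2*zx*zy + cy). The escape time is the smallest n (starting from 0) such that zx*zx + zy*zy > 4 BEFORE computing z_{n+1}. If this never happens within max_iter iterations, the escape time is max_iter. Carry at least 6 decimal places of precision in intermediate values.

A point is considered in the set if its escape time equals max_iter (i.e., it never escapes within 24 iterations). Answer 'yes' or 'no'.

z_0 = 0 + 0i, c = 0.6990 + 1.1210i
Iter 1: z = 0.6990 + 1.1210i, |z|^2 = 1.7452
Iter 2: z = -0.0690 + 2.6882i, |z|^2 = 7.2310
Escaped at iteration 2

Answer: no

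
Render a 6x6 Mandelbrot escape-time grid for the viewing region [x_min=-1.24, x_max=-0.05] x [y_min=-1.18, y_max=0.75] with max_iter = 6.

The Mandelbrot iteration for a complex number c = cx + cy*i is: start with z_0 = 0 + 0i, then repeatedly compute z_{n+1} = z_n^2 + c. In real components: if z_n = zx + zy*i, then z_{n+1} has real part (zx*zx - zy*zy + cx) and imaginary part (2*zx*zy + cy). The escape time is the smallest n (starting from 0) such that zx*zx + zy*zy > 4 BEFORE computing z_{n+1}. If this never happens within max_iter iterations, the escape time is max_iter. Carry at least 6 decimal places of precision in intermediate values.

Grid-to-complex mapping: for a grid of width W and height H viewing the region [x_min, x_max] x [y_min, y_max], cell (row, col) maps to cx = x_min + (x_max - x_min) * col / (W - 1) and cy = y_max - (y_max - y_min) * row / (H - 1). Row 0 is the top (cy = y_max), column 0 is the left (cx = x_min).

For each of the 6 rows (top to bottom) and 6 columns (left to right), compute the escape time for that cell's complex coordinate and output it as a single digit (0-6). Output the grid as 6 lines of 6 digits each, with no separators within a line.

(row=0, col=0): c = -1.2400 + 0.7500i → escape time 3
(row=0, col=1): c = -1.0020 + 0.7500i → escape time 3
(row=0, col=2): c = -0.7640 + 0.7500i → escape time 4
(row=0, col=3): c = -0.5260 + 0.7500i → escape time 6
(row=0, col=4): c = -0.2880 + 0.7500i → escape time 6
(row=0, col=5): c = -0.0500 + 0.7500i → escape time 6
(row=1, col=0): c = -1.2400 + 0.3640i → escape time 6
(row=1, col=1): c = -1.0020 + 0.3640i → escape time 6
(row=1, col=2): c = -0.7640 + 0.3640i → escape time 6
(row=1, col=3): c = -0.5260 + 0.3640i → escape time 6
(row=1, col=4): c = -0.2880 + 0.3640i → escape time 6
(row=1, col=5): c = -0.0500 + 0.3640i → escape time 6
(row=2, col=0): c = -1.2400 + -0.0220i → escape time 6
(row=2, col=1): c = -1.0020 + -0.0220i → escape time 6
(row=2, col=2): c = -0.7640 + -0.0220i → escape time 6
(row=2, col=3): c = -0.5260 + -0.0220i → escape time 6
(row=2, col=4): c = -0.2880 + -0.0220i → escape time 6
(row=2, col=5): c = -0.0500 + -0.0220i → escape time 6
(row=3, col=0): c = -1.2400 + -0.4080i → escape time 6
(row=3, col=1): c = -1.0020 + -0.4080i → escape time 6
(row=3, col=2): c = -0.7640 + -0.4080i → escape time 6
(row=3, col=3): c = -0.5260 + -0.4080i → escape time 6
(row=3, col=4): c = -0.2880 + -0.4080i → escape time 6
(row=3, col=5): c = -0.0500 + -0.4080i → escape time 6
(row=4, col=0): c = -1.2400 + -0.7940i → escape time 3
(row=4, col=1): c = -1.0020 + -0.7940i → escape time 3
(row=4, col=2): c = -0.7640 + -0.7940i → escape time 4
(row=4, col=3): c = -0.5260 + -0.7940i → escape time 5
(row=4, col=4): c = -0.2880 + -0.7940i → escape time 6
(row=4, col=5): c = -0.0500 + -0.7940i → escape time 6
(row=5, col=0): c = -1.2400 + -1.1800i → escape time 2
(row=5, col=1): c = -1.0020 + -1.1800i → escape time 3
(row=5, col=2): c = -0.7640 + -1.1800i → escape time 3
(row=5, col=3): c = -0.5260 + -1.1800i → escape time 3
(row=5, col=4): c = -0.2880 + -1.1800i → escape time 3
(row=5, col=5): c = -0.0500 + -1.1800i → escape time 3

Answer: 334666
666666
666666
666666
334566
233333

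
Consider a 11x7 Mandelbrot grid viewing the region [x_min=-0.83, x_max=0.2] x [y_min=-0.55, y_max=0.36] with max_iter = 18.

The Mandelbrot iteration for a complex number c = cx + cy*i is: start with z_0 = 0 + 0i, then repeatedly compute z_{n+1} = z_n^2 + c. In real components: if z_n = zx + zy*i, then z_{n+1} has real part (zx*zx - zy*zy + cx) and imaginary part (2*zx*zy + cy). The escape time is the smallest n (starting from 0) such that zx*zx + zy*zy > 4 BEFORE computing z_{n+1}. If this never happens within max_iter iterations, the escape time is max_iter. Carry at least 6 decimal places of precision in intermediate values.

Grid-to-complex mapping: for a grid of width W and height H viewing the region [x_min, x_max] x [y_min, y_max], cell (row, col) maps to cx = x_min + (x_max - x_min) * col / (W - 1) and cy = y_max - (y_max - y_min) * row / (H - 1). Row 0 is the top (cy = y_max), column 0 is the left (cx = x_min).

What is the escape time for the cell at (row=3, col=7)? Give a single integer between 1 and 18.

Answer: 18

Derivation:
z_0 = 0 + 0i, c = -0.1090 + -0.0950i
Iter 1: z = -0.1090 + -0.0950i, |z|^2 = 0.0209
Iter 2: z = -0.1061 + -0.0743i, |z|^2 = 0.0168
Iter 3: z = -0.1033 + -0.0792i, |z|^2 = 0.0169
Iter 4: z = -0.1046 + -0.0786i, |z|^2 = 0.0171
Iter 5: z = -0.1042 + -0.0785i, |z|^2 = 0.0170
Iter 6: z = -0.1043 + -0.0786i, |z|^2 = 0.0171
Iter 7: z = -0.1043 + -0.0786i, |z|^2 = 0.0171
Iter 8: z = -0.1043 + -0.0786i, |z|^2 = 0.0171
Iter 9: z = -0.1043 + -0.0786i, |z|^2 = 0.0171
Iter 10: z = -0.1043 + -0.0786i, |z|^2 = 0.0171
Iter 11: z = -0.1043 + -0.0786i, |z|^2 = 0.0171
Iter 12: z = -0.1043 + -0.0786i, |z|^2 = 0.0171
Iter 13: z = -0.1043 + -0.0786i, |z|^2 = 0.0171
Iter 14: z = -0.1043 + -0.0786i, |z|^2 = 0.0171
Iter 15: z = -0.1043 + -0.0786i, |z|^2 = 0.0171
Iter 16: z = -0.1043 + -0.0786i, |z|^2 = 0.0171
Iter 17: z = -0.1043 + -0.0786i, |z|^2 = 0.0171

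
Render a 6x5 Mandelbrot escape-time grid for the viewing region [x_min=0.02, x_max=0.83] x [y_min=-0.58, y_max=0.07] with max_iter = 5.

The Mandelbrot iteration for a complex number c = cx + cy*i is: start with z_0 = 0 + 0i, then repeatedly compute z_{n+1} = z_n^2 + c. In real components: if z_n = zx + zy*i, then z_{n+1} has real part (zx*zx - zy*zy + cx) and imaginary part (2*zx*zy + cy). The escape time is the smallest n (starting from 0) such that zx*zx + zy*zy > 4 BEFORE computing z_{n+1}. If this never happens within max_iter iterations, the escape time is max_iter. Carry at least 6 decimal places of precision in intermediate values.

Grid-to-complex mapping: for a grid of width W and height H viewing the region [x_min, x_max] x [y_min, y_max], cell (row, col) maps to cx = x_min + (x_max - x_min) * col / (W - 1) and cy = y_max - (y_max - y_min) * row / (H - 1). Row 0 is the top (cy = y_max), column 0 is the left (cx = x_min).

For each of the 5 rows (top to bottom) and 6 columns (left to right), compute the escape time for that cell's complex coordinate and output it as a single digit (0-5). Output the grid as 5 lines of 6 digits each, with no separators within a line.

(row=0, col=0): c = 0.0200 + 0.0700i → escape time 5
(row=0, col=1): c = 0.1820 + 0.0700i → escape time 5
(row=0, col=2): c = 0.3440 + 0.0700i → escape time 5
(row=0, col=3): c = 0.5060 + 0.0700i → escape time 5
(row=0, col=4): c = 0.6680 + 0.0700i → escape time 4
(row=0, col=5): c = 0.8300 + 0.0700i → escape time 3
(row=1, col=0): c = 0.0200 + -0.0925i → escape time 5
(row=1, col=1): c = 0.1820 + -0.0925i → escape time 5
(row=1, col=2): c = 0.3440 + -0.0925i → escape time 5
(row=1, col=3): c = 0.5060 + -0.0925i → escape time 5
(row=1, col=4): c = 0.6680 + -0.0925i → escape time 4
(row=1, col=5): c = 0.8300 + -0.0925i → escape time 3
(row=2, col=0): c = 0.0200 + -0.2550i → escape time 5
(row=2, col=1): c = 0.1820 + -0.2550i → escape time 5
(row=2, col=2): c = 0.3440 + -0.2550i → escape time 5
(row=2, col=3): c = 0.5060 + -0.2550i → escape time 5
(row=2, col=4): c = 0.6680 + -0.2550i → escape time 3
(row=2, col=5): c = 0.8300 + -0.2550i → escape time 3
(row=3, col=0): c = 0.0200 + -0.4175i → escape time 5
(row=3, col=1): c = 0.1820 + -0.4175i → escape time 5
(row=3, col=2): c = 0.3440 + -0.4175i → escape time 5
(row=3, col=3): c = 0.5060 + -0.4175i → escape time 5
(row=3, col=4): c = 0.6680 + -0.4175i → escape time 3
(row=3, col=5): c = 0.8300 + -0.4175i → escape time 3
(row=4, col=0): c = 0.0200 + -0.5800i → escape time 5
(row=4, col=1): c = 0.1820 + -0.5800i → escape time 5
(row=4, col=2): c = 0.3440 + -0.5800i → escape time 5
(row=4, col=3): c = 0.5060 + -0.5800i → escape time 4
(row=4, col=4): c = 0.6680 + -0.5800i → escape time 3
(row=4, col=5): c = 0.8300 + -0.5800i → escape time 3

Answer: 555543
555543
555533
555533
555433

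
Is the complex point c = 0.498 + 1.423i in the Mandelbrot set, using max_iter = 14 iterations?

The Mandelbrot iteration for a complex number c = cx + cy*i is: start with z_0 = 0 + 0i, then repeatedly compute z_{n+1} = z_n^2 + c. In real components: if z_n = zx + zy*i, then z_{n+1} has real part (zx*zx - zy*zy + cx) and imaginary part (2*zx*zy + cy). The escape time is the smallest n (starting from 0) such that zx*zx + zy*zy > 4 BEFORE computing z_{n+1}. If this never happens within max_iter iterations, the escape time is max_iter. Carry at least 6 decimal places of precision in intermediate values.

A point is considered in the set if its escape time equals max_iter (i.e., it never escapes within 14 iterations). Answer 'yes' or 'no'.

Answer: no

Derivation:
z_0 = 0 + 0i, c = 0.4980 + 1.4230i
Iter 1: z = 0.4980 + 1.4230i, |z|^2 = 2.2729
Iter 2: z = -1.2789 + 2.8403i, |z|^2 = 9.7030
Escaped at iteration 2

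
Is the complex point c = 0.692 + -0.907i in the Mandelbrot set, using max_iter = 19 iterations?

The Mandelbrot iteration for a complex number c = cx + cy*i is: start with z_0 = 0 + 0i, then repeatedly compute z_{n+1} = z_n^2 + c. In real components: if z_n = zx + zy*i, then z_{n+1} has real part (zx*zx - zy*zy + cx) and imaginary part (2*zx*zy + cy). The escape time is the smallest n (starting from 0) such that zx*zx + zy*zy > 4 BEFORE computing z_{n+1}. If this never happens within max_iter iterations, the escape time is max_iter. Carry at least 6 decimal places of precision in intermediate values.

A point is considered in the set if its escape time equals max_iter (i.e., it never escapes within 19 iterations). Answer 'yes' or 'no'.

z_0 = 0 + 0i, c = 0.6920 + -0.9070i
Iter 1: z = 0.6920 + -0.9070i, |z|^2 = 1.3015
Iter 2: z = 0.3482 + -2.1623i, |z|^2 = 4.7967
Escaped at iteration 2

Answer: no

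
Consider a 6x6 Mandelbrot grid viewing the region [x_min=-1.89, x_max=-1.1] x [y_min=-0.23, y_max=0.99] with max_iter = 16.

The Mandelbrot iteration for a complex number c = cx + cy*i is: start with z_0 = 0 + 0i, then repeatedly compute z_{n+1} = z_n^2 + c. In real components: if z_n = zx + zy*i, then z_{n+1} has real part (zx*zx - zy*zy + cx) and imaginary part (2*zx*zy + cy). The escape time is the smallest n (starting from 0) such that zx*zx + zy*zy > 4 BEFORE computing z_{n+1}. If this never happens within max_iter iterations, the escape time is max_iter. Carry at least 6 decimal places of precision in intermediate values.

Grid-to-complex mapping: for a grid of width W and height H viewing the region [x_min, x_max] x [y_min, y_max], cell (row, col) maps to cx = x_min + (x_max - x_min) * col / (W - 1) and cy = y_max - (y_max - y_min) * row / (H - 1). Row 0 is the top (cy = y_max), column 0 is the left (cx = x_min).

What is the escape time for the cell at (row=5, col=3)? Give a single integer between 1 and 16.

Answer: 5

Derivation:
z_0 = 0 + 0i, c = -1.4160 + -0.2300i
Iter 1: z = -1.4160 + -0.2300i, |z|^2 = 2.0580
Iter 2: z = 0.5362 + 0.4214i, |z|^2 = 0.4650
Iter 3: z = -1.3061 + 0.2218i, |z|^2 = 1.7551
Iter 4: z = 0.2406 + -0.8095i, |z|^2 = 0.7131
Iter 5: z = -2.0133 + -0.6196i, |z|^2 = 4.4373
Escaped at iteration 5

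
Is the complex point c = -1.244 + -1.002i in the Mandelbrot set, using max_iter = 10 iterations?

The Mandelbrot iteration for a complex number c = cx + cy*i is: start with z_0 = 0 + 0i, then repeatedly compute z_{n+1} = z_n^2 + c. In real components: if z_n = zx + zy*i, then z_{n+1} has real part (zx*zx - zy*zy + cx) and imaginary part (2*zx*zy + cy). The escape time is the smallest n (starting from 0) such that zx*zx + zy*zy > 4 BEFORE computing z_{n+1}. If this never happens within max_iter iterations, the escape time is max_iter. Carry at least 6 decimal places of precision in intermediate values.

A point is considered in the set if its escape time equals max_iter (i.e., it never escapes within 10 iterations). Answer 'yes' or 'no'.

Answer: no

Derivation:
z_0 = 0 + 0i, c = -1.2440 + -1.0020i
Iter 1: z = -1.2440 + -1.0020i, |z|^2 = 2.5515
Iter 2: z = -0.7005 + 1.4910i, |z|^2 = 2.7137
Iter 3: z = -2.9764 + -3.0908i, |z|^2 = 18.4115
Escaped at iteration 3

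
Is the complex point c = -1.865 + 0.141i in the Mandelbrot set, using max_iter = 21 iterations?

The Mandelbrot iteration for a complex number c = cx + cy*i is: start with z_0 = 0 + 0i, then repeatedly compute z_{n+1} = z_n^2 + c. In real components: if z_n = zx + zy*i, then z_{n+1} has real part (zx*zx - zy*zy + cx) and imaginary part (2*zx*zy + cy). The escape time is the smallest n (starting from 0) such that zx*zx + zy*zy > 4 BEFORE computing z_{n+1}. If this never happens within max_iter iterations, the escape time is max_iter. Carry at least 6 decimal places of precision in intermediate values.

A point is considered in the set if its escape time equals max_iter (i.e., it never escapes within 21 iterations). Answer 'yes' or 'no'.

z_0 = 0 + 0i, c = -1.8650 + 0.1410i
Iter 1: z = -1.8650 + 0.1410i, |z|^2 = 3.4981
Iter 2: z = 1.5933 + -0.3849i, |z|^2 = 2.6869
Iter 3: z = 0.5256 + -1.0857i, |z|^2 = 1.4549
Iter 4: z = -2.7674 + -1.0002i, |z|^2 = 8.6589
Escaped at iteration 4

Answer: no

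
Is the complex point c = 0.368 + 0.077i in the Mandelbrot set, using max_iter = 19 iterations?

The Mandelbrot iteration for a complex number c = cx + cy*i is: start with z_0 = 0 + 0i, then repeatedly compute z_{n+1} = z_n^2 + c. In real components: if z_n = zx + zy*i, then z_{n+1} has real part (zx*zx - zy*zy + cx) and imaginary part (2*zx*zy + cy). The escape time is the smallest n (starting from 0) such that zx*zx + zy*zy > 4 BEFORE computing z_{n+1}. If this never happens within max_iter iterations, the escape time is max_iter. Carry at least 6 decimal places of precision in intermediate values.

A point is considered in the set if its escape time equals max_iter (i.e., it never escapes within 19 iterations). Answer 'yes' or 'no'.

z_0 = 0 + 0i, c = 0.3680 + 0.0770i
Iter 1: z = 0.3680 + 0.0770i, |z|^2 = 0.1414
Iter 2: z = 0.4975 + 0.1337i, |z|^2 = 0.2654
Iter 3: z = 0.5976 + 0.2100i, |z|^2 = 0.4013
Iter 4: z = 0.6811 + 0.3280i, |z|^2 = 0.5714
Iter 5: z = 0.7243 + 0.5238i, |z|^2 = 0.7989
Iter 6: z = 0.6182 + 0.8357i, |z|^2 = 1.0806
Iter 7: z = 0.0517 + 1.1103i, |z|^2 = 1.2354
Iter 8: z = -0.8620 + 0.1919i, |z|^2 = 0.7799
Iter 9: z = 1.0743 + -0.2538i, |z|^2 = 1.2185
Iter 10: z = 1.4576 + -0.4684i, |z|^2 = 2.3441
Iter 11: z = 2.2734 + -1.2884i, |z|^2 = 6.8283
Escaped at iteration 11

Answer: no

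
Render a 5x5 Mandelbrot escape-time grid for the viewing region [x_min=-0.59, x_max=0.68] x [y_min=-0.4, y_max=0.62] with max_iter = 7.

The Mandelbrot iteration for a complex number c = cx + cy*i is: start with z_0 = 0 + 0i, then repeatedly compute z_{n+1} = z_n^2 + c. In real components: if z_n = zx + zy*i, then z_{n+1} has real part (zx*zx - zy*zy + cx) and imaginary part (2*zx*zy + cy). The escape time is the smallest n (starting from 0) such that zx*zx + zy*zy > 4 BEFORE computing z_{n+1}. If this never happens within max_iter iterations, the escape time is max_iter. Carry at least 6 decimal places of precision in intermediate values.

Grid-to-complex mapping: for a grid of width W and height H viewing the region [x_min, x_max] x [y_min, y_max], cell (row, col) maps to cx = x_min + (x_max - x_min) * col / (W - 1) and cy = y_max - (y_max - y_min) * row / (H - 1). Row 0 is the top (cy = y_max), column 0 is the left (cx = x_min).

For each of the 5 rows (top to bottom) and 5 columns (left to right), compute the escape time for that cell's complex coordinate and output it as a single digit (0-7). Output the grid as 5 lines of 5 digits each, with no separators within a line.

(row=0, col=0): c = -0.5900 + 0.6200i → escape time 7
(row=0, col=1): c = -0.2725 + 0.6200i → escape time 7
(row=0, col=2): c = 0.0450 + 0.6200i → escape time 7
(row=0, col=3): c = 0.3625 + 0.6200i → escape time 7
(row=0, col=4): c = 0.6800 + 0.6200i → escape time 3
(row=1, col=0): c = -0.5900 + 0.3650i → escape time 7
(row=1, col=1): c = -0.2725 + 0.3650i → escape time 7
(row=1, col=2): c = 0.0450 + 0.3650i → escape time 7
(row=1, col=3): c = 0.3625 + 0.3650i → escape time 7
(row=1, col=4): c = 0.6800 + 0.3650i → escape time 3
(row=2, col=0): c = -0.5900 + 0.1100i → escape time 7
(row=2, col=1): c = -0.2725 + 0.1100i → escape time 7
(row=2, col=2): c = 0.0450 + 0.1100i → escape time 7
(row=2, col=3): c = 0.3625 + 0.1100i → escape time 7
(row=2, col=4): c = 0.6800 + 0.1100i → escape time 3
(row=3, col=0): c = -0.5900 + -0.1450i → escape time 7
(row=3, col=1): c = -0.2725 + -0.1450i → escape time 7
(row=3, col=2): c = 0.0450 + -0.1450i → escape time 7
(row=3, col=3): c = 0.3625 + -0.1450i → escape time 7
(row=3, col=4): c = 0.6800 + -0.1450i → escape time 3
(row=4, col=0): c = -0.5900 + -0.4000i → escape time 7
(row=4, col=1): c = -0.2725 + -0.4000i → escape time 7
(row=4, col=2): c = 0.0450 + -0.4000i → escape time 7
(row=4, col=3): c = 0.3625 + -0.4000i → escape time 7
(row=4, col=4): c = 0.6800 + -0.4000i → escape time 3

Answer: 77773
77773
77773
77773
77773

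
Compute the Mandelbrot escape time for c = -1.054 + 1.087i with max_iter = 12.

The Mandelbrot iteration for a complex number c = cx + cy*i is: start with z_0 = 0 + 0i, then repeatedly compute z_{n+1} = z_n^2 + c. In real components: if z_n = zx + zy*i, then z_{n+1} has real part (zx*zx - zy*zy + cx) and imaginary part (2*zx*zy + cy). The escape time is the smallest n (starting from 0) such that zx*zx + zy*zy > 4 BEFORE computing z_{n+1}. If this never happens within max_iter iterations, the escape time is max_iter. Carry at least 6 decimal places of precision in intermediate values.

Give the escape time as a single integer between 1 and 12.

Answer: 3

Derivation:
z_0 = 0 + 0i, c = -1.0540 + 1.0870i
Iter 1: z = -1.0540 + 1.0870i, |z|^2 = 2.2925
Iter 2: z = -1.1247 + -1.2044i, |z|^2 = 2.7154
Iter 3: z = -1.2397 + 3.7961i, |z|^2 = 15.9470
Escaped at iteration 3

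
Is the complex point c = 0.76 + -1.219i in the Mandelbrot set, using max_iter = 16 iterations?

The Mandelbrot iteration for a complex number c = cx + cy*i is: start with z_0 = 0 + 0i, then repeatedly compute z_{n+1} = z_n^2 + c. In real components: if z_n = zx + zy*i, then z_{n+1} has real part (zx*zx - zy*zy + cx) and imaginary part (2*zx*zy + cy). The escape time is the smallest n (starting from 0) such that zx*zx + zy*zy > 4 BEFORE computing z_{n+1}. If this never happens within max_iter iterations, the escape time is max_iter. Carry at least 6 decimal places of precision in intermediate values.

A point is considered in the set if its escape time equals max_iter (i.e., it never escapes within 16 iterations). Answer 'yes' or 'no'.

z_0 = 0 + 0i, c = 0.7600 + -1.2190i
Iter 1: z = 0.7600 + -1.2190i, |z|^2 = 2.0636
Iter 2: z = -0.1484 + -3.0719i, |z|^2 = 9.4585
Escaped at iteration 2

Answer: no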